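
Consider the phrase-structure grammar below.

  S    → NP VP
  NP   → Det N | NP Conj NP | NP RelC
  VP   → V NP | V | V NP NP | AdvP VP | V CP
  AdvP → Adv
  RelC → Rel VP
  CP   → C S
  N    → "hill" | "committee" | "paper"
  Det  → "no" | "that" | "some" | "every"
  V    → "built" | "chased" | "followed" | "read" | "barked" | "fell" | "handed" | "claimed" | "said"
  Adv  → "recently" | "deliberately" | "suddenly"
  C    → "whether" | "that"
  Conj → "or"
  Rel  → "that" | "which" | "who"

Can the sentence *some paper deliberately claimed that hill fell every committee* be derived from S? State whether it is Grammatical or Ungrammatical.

Ungrammatical

For S → NP VP, the only prefix that parses as NP is 'some paper', but the remainder 'deliberately claimed that hill fell every committee' is not a VP under these rules.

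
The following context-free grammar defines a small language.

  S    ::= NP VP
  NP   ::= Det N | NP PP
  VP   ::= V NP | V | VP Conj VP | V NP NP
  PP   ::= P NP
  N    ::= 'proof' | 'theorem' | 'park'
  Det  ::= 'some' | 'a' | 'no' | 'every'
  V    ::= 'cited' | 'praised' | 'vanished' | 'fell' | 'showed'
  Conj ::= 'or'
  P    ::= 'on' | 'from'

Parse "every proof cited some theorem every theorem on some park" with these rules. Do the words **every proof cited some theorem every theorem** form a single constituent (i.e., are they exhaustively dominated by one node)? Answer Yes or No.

[S [NP [Det every] [N proof]] [VP [V cited] [NP [Det some] [N theorem]] [NP [NP [Det every] [N theorem]] [PP [P on] [NP [Det some] [N park]]]]]]
The smallest constituent containing 'every proof cited some theorem every theorem' is the S spanning 'every proof cited some theorem every theorem on some park'; no single node in the tree dominates exactly the given words.

No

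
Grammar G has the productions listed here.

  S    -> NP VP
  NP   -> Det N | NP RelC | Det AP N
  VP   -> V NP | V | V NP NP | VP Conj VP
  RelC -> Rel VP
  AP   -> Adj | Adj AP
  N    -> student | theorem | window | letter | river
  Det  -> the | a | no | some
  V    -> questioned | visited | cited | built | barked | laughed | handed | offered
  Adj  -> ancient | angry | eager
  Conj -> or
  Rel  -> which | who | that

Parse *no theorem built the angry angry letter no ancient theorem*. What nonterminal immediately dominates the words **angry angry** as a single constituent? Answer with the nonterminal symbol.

S
  NP
    Det: no
    N: theorem
  VP
    V: built
    NP
      Det: the
      AP
        Adj: angry
        AP
          Adj: angry
      N: letter
    NP
      Det: no
      AP
        Adj: ancient
      N: theorem
The span 'angry angry' is the AP node built by AP → Adj AP.

AP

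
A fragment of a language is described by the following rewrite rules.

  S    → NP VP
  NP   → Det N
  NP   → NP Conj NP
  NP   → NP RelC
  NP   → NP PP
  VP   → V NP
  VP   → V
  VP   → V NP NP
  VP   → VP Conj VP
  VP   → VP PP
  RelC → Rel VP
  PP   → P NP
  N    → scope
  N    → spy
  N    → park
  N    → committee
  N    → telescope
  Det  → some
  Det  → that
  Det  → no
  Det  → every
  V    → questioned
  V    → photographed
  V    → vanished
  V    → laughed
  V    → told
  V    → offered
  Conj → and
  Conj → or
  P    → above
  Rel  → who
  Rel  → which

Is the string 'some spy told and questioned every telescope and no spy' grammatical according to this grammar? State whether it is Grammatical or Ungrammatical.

[S [NP [Det some] [N spy]] [VP [VP [V told]] [Conj and] [VP [V questioned] [NP [NP [Det every] [N telescope]] [Conj and] [NP [Det no] [N spy]]]]]]
Every word is introduced by a lexical rule and the phrasal rules combine the resulting categories into a single S.

Grammatical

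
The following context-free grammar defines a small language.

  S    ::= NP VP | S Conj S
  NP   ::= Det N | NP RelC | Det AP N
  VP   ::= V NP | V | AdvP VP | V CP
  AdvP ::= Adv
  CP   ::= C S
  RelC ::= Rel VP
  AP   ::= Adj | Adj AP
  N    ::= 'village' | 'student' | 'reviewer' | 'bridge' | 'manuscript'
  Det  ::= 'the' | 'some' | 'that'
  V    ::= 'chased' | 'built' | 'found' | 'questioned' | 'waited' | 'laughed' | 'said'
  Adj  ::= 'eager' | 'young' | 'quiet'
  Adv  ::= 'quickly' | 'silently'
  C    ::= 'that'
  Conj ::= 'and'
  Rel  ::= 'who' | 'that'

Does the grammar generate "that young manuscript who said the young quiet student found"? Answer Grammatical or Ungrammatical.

S
  NP
    NP
      Det: that
      AP
        Adj: young
      N: manuscript
    RelC
      Rel: who
      VP
        V: said
        NP
          Det: the
          AP
            Adj: young
            AP
              Adj: quiet
          N: student
  VP
    V: found
The bracketing above is licensed at every node by one of the given productions, with S at the root.

Grammatical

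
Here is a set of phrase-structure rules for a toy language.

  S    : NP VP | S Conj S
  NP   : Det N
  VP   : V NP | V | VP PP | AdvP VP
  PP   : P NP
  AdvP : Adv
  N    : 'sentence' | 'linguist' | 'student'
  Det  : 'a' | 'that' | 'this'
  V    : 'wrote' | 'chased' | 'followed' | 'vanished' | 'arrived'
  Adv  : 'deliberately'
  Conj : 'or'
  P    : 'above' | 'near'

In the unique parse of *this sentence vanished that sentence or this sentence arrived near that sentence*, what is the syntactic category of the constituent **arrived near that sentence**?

S
  S
    NP
      Det: this
      N: sentence
    VP
      V: vanished
      NP
        Det: that
        N: sentence
  Conj: or
  S
    NP
      Det: this
      N: sentence
    VP
      VP
        V: arrived
      PP
        P: near
        NP
          Det: that
          N: sentence
The span 'arrived near that sentence' is the VP node built by VP → VP PP.

VP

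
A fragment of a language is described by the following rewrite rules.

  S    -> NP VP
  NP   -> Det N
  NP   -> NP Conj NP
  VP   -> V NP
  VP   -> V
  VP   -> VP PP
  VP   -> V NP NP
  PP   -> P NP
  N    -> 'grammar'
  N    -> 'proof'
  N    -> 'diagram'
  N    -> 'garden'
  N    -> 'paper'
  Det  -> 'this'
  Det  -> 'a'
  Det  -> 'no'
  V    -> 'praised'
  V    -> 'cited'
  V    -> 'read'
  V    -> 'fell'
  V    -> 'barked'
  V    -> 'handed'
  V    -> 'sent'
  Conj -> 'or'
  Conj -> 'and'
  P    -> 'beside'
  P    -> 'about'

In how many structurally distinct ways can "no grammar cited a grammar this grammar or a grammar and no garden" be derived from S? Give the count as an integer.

The two bracketings:
[S [NP [Det no] [N grammar]] [VP [V cited] [NP [Det a] [N grammar]] [NP [NP [Det this] [N grammar]] [Conj or] [NP [NP [Det a] [N grammar]] [Conj and] [NP [Det no] [N garden]]]]]]
[S [NP [Det no] [N grammar]] [VP [V cited] [NP [Det a] [N grammar]] [NP [NP [NP [Det this] [N grammar]] [Conj or] [NP [Det a] [N grammar]]] [Conj and] [NP [Det no] [N garden]]]]]
The trees differ in how a recursive rule is bracketed over the same span.

2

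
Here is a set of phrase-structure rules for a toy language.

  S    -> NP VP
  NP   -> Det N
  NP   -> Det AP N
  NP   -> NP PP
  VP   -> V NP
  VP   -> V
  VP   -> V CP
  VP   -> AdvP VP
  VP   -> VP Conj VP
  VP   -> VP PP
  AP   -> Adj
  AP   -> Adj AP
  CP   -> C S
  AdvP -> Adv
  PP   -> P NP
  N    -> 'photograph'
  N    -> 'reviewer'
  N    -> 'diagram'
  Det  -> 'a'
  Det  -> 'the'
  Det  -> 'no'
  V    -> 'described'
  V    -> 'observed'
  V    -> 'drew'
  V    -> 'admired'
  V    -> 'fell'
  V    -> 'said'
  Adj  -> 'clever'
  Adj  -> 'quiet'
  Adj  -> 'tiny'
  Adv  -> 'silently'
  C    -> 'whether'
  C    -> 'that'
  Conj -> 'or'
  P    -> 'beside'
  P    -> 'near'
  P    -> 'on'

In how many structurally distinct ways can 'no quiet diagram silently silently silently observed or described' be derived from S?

Two of the 4 distinct bracketings:
[S [NP [Det no] [AP [Adj quiet]] [N diagram]] [VP [AdvP [Adv silently]] [VP [AdvP [Adv silently]] [VP [AdvP [Adv silently]] [VP [VP [V observed]] [Conj or] [VP [V described]]]]]]]
[S [NP [Det no] [AP [Adj quiet]] [N diagram]] [VP [AdvP [Adv silently]] [VP [AdvP [Adv silently]] [VP [VP [AdvP [Adv silently]] [VP [V observed]]] [Conj or] [VP [V described]]]]]]
The trees differ in how a recursive rule is bracketed over the same span.

4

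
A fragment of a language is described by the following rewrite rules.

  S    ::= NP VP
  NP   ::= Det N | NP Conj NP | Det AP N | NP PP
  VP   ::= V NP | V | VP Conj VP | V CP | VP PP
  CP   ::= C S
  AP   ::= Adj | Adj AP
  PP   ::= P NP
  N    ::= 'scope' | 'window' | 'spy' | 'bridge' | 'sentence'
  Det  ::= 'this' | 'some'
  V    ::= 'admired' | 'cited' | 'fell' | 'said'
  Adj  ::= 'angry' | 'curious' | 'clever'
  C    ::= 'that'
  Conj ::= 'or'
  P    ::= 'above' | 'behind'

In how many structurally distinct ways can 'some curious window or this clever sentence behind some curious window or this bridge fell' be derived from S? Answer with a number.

5

Two of the 5 distinct bracketings:
[S [NP [NP [Det some] [AP [Adj curious]] [N window]] [Conj or] [NP [NP [NP [Det this] [AP [Adj clever]] [N sentence]] [PP [P behind] [NP [Det some] [AP [Adj curious]] [N window]]]] [Conj or] [NP [Det this] [N bridge]]]] [VP [V fell]]]
[S [NP [NP [Det some] [AP [Adj curious]] [N window]] [Conj or] [NP [NP [Det this] [AP [Adj clever]] [N sentence]] [PP [P behind] [NP [NP [Det some] [AP [Adj curious]] [N window]] [Conj or] [NP [Det this] [N bridge]]]]]] [VP [V fell]]]
The trees differ in how a recursive rule is bracketed over the same span.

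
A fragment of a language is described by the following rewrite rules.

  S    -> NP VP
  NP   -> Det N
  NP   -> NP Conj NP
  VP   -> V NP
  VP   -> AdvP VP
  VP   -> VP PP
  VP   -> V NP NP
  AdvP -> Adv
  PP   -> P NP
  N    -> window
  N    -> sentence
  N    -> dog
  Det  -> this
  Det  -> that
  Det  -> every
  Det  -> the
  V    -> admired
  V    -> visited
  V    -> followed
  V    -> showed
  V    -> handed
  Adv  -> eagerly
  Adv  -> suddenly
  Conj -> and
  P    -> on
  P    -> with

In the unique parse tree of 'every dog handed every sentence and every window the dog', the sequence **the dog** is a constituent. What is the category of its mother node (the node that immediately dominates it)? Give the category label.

VP

S
  NP
    Det: every
    N: dog
  VP
    V: handed
    NP
      NP
        Det: every
        N: sentence
      Conj: and
      NP
        Det: every
        N: window
    NP
      Det: the
      N: dog
The span 'the dog' is the NP node built by NP → Det N.
Its mother is the VP built by VP → V NP NP.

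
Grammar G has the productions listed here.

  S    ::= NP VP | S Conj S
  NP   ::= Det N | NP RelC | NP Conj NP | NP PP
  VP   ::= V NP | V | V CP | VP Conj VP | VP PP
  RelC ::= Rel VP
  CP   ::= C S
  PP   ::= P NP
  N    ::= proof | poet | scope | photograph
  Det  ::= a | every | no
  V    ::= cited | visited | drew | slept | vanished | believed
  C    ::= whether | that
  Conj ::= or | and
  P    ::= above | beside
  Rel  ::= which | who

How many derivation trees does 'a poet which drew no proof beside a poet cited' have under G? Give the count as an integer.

3

Two of the 3 distinct bracketings:
[S [NP [NP [Det a] [N poet]] [RelC [Rel which] [VP [V drew] [NP [NP [Det no] [N proof]] [PP [P beside] [NP [Det a] [N poet]]]]]]] [VP [V cited]]]
[S [NP [NP [Det a] [N poet]] [RelC [Rel which] [VP [VP [V drew] [NP [Det no] [N proof]]] [PP [P beside] [NP [Det a] [N poet]]]]]] [VP [V cited]]]
The difference turns on whether NP → NP PP is used at the relevant span, versus an alternative expansion of NP.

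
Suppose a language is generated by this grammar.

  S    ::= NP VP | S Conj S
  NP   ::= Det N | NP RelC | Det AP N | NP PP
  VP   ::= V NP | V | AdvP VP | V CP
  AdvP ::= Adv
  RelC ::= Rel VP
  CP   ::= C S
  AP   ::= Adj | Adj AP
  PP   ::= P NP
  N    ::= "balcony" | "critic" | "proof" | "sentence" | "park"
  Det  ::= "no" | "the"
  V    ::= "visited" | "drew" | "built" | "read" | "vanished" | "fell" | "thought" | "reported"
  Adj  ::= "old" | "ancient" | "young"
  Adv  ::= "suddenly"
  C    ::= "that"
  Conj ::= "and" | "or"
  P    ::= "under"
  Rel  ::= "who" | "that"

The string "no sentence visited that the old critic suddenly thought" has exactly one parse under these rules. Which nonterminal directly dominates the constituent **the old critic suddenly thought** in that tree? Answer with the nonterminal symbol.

S
  NP
    Det: no
    N: sentence
  VP
    V: visited
    CP
      C: that
      S
        NP
          Det: the
          AP
            Adj: old
          N: critic
        VP
          AdvP
            Adv: suddenly
          VP
            V: thought
The span 'the old critic suddenly thought' is the S node built by S → NP VP.
Its mother is the CP built by CP → C S.

CP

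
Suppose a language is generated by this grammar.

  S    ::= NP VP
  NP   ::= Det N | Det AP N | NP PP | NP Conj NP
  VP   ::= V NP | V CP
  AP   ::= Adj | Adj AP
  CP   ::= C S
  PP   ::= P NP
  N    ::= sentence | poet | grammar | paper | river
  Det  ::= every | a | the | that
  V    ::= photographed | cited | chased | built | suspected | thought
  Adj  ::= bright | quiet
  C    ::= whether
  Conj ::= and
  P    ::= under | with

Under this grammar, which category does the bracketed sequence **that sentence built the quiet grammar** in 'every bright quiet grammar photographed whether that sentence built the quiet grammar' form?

S

S
  NP
    Det: every
    AP
      Adj: bright
      AP
        Adj: quiet
    N: grammar
  VP
    V: photographed
    CP
      C: whether
      S
        NP
          Det: that
          N: sentence
        VP
          V: built
          NP
            Det: the
            AP
              Adj: quiet
            N: grammar
The span 'that sentence built the quiet grammar' is the S node built by S → NP VP.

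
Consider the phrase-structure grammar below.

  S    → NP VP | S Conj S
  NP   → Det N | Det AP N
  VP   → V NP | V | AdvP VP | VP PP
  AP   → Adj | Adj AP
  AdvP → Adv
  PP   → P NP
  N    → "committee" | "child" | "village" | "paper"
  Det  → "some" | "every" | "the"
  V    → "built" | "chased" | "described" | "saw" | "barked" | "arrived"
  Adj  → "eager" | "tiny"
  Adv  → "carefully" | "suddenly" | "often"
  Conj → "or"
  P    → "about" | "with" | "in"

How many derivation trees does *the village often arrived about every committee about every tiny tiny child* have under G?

Two of the 3 distinct bracketings:
[S [NP [Det the] [N village]] [VP [AdvP [Adv often]] [VP [VP [VP [V arrived]] [PP [P about] [NP [Det every] [N committee]]]] [PP [P about] [NP [Det every] [AP [Adj tiny] [AP [Adj tiny]]] [N child]]]]]]
[S [NP [Det the] [N village]] [VP [VP [AdvP [Adv often]] [VP [VP [V arrived]] [PP [P about] [NP [Det every] [N committee]]]]] [PP [P about] [NP [Det every] [AP [Adj tiny] [AP [Adj tiny]]] [N child]]]]]
The trees differ in how a recursive rule is bracketed over the same span.

3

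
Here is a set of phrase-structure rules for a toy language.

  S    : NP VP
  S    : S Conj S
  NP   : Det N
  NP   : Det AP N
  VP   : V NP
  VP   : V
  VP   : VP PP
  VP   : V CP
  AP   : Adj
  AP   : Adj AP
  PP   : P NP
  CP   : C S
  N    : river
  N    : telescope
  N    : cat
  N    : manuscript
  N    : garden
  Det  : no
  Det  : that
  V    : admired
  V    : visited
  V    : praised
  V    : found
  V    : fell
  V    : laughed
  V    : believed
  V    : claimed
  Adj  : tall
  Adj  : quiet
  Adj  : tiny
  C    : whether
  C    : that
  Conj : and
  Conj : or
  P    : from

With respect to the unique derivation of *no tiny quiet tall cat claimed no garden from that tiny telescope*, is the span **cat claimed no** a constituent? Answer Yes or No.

[S [NP [Det no] [AP [Adj tiny] [AP [Adj quiet] [AP [Adj tall]]]] [N cat]] [VP [VP [V claimed] [NP [Det no] [N garden]]] [PP [P from] [NP [Det that] [AP [Adj tiny]] [N telescope]]]]]
The smallest constituent containing 'cat claimed no' is the S spanning 'no tiny quiet tall cat claimed no garden from that tiny telescope'; no single node in the tree dominates exactly the given words.

No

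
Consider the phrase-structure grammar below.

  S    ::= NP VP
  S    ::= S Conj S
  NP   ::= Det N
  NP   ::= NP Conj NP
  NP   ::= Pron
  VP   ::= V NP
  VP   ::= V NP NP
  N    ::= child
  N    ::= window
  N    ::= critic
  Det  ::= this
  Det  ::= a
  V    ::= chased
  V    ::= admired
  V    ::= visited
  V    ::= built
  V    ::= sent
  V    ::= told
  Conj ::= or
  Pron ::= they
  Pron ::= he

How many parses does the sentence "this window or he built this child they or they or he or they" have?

Two of the 5 distinct bracketings:
[S [NP [NP [Det this] [N window]] [Conj or] [NP [Pron he]]] [VP [V built] [NP [Det this] [N child]] [NP [NP [Pron they]] [Conj or] [NP [NP [Pron they]] [Conj or] [NP [NP [Pron he]] [Conj or] [NP [Pron they]]]]]]]
[S [NP [NP [Det this] [N window]] [Conj or] [NP [Pron he]]] [VP [V built] [NP [Det this] [N child]] [NP [NP [Pron they]] [Conj or] [NP [NP [NP [Pron they]] [Conj or] [NP [Pron he]]] [Conj or] [NP [Pron they]]]]]]
The trees differ in how a recursive rule is bracketed over the same span.

5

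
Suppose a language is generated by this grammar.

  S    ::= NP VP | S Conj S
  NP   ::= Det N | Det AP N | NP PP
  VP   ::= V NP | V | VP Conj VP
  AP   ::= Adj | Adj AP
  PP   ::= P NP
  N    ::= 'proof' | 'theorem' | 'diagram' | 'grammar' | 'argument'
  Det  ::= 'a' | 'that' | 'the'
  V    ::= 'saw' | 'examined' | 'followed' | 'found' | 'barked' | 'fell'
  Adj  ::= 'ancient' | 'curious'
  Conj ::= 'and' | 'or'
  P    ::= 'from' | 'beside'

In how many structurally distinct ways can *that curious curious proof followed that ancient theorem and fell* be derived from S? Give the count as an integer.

1

[S [NP [Det that] [AP [Adj curious] [AP [Adj curious]]] [N proof]] [VP [VP [V followed] [NP [Det that] [AP [Adj ancient]] [N theorem]]] [Conj and] [VP [V fell]]]]
No rule offers an alternative attachment or grouping for any span, so this is the only derivation.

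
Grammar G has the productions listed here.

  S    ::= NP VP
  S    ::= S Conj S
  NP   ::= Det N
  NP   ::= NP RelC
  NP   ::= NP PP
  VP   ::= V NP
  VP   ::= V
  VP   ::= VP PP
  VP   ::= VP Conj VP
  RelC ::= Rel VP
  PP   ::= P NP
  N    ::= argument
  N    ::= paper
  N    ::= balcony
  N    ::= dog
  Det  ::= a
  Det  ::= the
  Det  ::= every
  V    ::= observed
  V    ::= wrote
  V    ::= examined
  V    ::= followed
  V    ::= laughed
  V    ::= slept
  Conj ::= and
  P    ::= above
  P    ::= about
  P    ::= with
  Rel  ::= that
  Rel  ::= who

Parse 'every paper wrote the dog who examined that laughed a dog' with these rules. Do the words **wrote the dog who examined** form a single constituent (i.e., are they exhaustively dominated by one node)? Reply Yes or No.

[S [NP [Det every] [N paper]] [VP [V wrote] [NP [NP [NP [Det the] [N dog]] [RelC [Rel who] [VP [V examined]]]] [RelC [Rel that] [VP [V laughed] [NP [Det a] [N dog]]]]]]]
The smallest constituent containing 'wrote the dog who examined' is the VP spanning 'wrote the dog who examined that laughed a dog'; no single node in the tree dominates exactly the given words.

No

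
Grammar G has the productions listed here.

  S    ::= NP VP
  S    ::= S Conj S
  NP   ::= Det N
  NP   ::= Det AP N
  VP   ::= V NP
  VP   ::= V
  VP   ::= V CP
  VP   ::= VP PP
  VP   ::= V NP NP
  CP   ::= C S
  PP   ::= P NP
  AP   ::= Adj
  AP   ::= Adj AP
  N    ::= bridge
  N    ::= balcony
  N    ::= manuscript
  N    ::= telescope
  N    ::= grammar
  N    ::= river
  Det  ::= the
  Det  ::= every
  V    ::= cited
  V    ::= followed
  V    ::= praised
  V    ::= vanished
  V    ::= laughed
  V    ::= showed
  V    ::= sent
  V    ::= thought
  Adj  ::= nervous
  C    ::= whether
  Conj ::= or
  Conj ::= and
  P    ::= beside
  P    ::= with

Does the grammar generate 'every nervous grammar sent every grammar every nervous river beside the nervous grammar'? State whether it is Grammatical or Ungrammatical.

Grammatical

S
  NP
    Det: every
    AP
      Adj: nervous
    N: grammar
  VP
    VP
      V: sent
      NP
        Det: every
        N: grammar
      NP
        Det: every
        AP
          Adj: nervous
        N: river
    PP
      P: beside
      NP
        Det: the
        AP
          Adj: nervous
        N: grammar
Each bracket corresponds to one application of a listed rule, so the string is derivable from S.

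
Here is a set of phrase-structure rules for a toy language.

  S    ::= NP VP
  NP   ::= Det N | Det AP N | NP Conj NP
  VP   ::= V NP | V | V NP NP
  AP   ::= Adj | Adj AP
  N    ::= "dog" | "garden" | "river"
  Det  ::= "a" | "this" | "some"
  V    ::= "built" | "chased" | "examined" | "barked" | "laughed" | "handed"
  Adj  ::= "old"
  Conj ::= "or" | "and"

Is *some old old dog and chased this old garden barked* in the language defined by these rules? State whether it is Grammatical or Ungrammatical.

A Conj word can never sit immediately before a V word in any string this grammar generates, so the substring 'and chased' rules out a derivation.

Ungrammatical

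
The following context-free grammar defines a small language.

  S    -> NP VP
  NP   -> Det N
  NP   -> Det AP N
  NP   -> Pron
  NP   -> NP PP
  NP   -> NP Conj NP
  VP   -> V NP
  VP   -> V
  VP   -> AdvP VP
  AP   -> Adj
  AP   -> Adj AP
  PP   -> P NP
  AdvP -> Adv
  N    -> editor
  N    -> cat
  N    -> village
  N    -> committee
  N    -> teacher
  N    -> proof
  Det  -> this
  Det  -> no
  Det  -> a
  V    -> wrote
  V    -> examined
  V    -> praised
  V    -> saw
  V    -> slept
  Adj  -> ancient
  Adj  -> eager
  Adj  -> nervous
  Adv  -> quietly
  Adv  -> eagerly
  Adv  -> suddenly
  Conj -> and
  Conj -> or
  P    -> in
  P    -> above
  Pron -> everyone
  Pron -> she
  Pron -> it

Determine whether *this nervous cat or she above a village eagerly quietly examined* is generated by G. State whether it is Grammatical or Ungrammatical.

Grammatical

[S [NP [NP [NP [Det this] [AP [Adj nervous]] [N cat]] [Conj or] [NP [Pron she]]] [PP [P above] [NP [Det a] [N village]]]] [VP [AdvP [Adv eagerly]] [VP [AdvP [Adv quietly]] [VP [V examined]]]]]
The bracketing above is licensed at every node by one of the given productions, with S at the root.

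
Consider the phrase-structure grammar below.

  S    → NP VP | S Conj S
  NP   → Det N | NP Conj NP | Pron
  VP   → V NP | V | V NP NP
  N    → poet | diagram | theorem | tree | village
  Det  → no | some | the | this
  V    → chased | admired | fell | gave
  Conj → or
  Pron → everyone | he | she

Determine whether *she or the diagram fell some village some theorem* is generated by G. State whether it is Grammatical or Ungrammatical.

[S [NP [NP [Pron she]] [Conj or] [NP [Det the] [N diagram]]] [VP [V fell] [NP [Det some] [N village]] [NP [Det some] [N theorem]]]]
The bracketing above is licensed at every node by one of the given productions, with S at the root.

Grammatical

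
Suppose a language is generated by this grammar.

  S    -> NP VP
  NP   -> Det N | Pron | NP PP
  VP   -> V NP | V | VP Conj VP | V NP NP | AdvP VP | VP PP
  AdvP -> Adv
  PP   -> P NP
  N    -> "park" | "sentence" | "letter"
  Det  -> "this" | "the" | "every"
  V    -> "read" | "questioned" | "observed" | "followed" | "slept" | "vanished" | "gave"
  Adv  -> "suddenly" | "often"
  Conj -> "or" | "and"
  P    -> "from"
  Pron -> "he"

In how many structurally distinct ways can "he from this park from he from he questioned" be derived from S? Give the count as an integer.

5

Two of the 5 distinct bracketings:
[S [NP [NP [Pron he]] [PP [P from] [NP [NP [Det this] [N park]] [PP [P from] [NP [NP [Pron he]] [PP [P from] [NP [Pron he]]]]]]]] [VP [V questioned]]]
[S [NP [NP [Pron he]] [PP [P from] [NP [NP [NP [Det this] [N park]] [PP [P from] [NP [Pron he]]]] [PP [P from] [NP [Pron he]]]]]] [VP [V questioned]]]
The trees differ in how a recursive rule is bracketed over the same span.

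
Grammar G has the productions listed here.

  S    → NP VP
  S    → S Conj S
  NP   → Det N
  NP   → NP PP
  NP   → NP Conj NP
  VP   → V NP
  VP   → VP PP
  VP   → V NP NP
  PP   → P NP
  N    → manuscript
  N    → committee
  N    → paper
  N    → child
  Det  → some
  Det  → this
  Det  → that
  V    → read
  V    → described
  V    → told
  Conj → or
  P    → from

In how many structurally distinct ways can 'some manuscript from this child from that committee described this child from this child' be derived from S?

Two of the 4 distinct bracketings:
[S [NP [NP [Det some] [N manuscript]] [PP [P from] [NP [NP [Det this] [N child]] [PP [P from] [NP [Det that] [N committee]]]]]] [VP [V described] [NP [NP [Det this] [N child]] [PP [P from] [NP [Det this] [N child]]]]]]
[S [NP [NP [Det some] [N manuscript]] [PP [P from] [NP [NP [Det this] [N child]] [PP [P from] [NP [Det that] [N committee]]]]]] [VP [VP [V described] [NP [Det this] [N child]]] [PP [P from] [NP [Det this] [N child]]]]]
The difference turns on whether VP → VP PP is used at the relevant span, versus an alternative expansion of VP.

4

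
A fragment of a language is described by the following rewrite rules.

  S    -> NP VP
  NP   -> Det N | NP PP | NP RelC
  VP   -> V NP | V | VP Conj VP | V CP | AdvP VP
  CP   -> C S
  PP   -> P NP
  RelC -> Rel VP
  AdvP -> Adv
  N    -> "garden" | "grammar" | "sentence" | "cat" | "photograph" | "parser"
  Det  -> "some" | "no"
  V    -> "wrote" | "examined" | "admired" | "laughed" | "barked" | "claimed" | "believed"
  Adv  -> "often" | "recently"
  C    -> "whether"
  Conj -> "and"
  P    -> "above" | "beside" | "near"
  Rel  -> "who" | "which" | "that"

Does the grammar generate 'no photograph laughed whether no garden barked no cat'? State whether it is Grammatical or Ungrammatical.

S
  NP
    Det: no
    N: photograph
  VP
    V: laughed
    CP
      C: whether
      S
        NP
          Det: no
          N: garden
        VP
          V: barked
          NP
            Det: no
            N: cat
Every word is introduced by a lexical rule and the phrasal rules combine the resulting categories into a single S.

Grammatical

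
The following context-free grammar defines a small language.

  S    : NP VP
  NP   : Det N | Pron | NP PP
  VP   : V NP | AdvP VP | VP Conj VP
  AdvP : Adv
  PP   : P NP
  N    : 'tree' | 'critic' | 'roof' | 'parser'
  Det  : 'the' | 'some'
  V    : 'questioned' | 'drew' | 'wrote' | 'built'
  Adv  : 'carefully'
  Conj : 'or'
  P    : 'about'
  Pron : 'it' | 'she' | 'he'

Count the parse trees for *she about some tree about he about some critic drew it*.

Two of the 5 distinct bracketings:
[S [NP [NP [Pron she]] [PP [P about] [NP [NP [Det some] [N tree]] [PP [P about] [NP [NP [Pron he]] [PP [P about] [NP [Det some] [N critic]]]]]]]] [VP [V drew] [NP [Pron it]]]]
[S [NP [NP [Pron she]] [PP [P about] [NP [NP [NP [Det some] [N tree]] [PP [P about] [NP [Pron he]]]] [PP [P about] [NP [Det some] [N critic]]]]]] [VP [V drew] [NP [Pron it]]]]
The trees differ in how a recursive rule is bracketed over the same span.

5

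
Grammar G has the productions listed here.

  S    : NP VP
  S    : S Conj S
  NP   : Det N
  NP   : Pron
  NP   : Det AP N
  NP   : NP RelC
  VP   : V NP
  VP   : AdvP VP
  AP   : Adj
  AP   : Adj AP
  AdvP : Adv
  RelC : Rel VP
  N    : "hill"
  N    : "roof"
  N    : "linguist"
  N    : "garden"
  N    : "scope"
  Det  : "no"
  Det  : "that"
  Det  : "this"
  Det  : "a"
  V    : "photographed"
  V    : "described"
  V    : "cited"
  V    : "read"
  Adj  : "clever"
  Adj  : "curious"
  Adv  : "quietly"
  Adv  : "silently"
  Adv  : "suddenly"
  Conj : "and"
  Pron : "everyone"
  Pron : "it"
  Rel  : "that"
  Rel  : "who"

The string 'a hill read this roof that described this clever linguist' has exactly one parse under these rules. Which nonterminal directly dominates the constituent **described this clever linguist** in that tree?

RelC

[S [NP [Det a] [N hill]] [VP [V read] [NP [NP [Det this] [N roof]] [RelC [Rel that] [VP [V described] [NP [Det this] [AP [Adj clever]] [N linguist]]]]]]]
The span 'described this clever linguist' is the VP node built by VP → V NP.
Its mother is the RelC built by RelC → Rel VP.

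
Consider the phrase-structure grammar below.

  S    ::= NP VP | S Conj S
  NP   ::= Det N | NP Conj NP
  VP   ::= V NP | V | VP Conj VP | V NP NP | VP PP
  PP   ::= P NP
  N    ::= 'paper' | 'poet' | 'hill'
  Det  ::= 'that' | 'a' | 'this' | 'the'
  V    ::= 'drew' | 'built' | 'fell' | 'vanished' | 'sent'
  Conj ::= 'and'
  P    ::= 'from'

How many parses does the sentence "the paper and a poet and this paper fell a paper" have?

2

The two bracketings:
[S [NP [NP [Det the] [N paper]] [Conj and] [NP [NP [Det a] [N poet]] [Conj and] [NP [Det this] [N paper]]]] [VP [V fell] [NP [Det a] [N paper]]]]
[S [NP [NP [NP [Det the] [N paper]] [Conj and] [NP [Det a] [N poet]]] [Conj and] [NP [Det this] [N paper]]] [VP [V fell] [NP [Det a] [N paper]]]]
The trees differ in how a recursive rule is bracketed over the same span.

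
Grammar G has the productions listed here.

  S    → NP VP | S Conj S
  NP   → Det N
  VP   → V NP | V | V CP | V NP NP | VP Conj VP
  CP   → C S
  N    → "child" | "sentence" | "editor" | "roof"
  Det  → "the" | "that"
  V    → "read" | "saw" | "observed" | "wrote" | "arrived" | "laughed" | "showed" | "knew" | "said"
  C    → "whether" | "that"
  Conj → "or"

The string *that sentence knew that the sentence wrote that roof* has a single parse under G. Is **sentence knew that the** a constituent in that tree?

[S [NP [Det that] [N sentence]] [VP [V knew] [CP [C that] [S [NP [Det the] [N sentence]] [VP [V wrote] [NP [Det that] [N roof]]]]]]]
The smallest constituent containing 'sentence knew that the' is the S spanning 'that sentence knew that the sentence wrote that roof'; no single node in the tree dominates exactly the given words.

No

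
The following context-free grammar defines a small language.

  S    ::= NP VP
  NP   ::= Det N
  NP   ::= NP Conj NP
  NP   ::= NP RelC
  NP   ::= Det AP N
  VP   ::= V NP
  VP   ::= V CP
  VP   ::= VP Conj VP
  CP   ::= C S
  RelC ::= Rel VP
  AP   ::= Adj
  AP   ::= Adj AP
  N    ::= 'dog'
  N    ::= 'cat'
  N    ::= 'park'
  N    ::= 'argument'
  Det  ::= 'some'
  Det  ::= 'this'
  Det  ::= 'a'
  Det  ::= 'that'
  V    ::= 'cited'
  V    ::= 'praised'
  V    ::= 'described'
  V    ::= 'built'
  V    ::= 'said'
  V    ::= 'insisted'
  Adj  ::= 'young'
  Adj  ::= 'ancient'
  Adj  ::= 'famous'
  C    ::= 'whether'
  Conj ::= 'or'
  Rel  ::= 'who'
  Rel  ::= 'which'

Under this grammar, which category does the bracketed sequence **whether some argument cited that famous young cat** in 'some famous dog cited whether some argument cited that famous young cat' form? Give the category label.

CP

[S [NP [Det some] [AP [Adj famous]] [N dog]] [VP [V cited] [CP [C whether] [S [NP [Det some] [N argument]] [VP [V cited] [NP [Det that] [AP [Adj famous] [AP [Adj young]]] [N cat]]]]]]]
The span 'whether some argument cited that famous young cat' is the CP node built by CP → C S.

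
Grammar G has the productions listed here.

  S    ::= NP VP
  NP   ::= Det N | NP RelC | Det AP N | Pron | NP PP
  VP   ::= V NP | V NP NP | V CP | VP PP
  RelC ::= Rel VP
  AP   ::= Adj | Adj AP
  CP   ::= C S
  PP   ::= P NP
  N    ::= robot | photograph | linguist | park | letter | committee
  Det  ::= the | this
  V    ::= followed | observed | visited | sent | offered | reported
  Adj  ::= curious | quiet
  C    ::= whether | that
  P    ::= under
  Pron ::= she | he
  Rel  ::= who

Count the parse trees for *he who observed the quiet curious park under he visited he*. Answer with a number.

3

Two of the 3 distinct bracketings:
[S [NP [NP [Pron he]] [RelC [Rel who] [VP [V observed] [NP [NP [Det the] [AP [Adj quiet] [AP [Adj curious]]] [N park]] [PP [P under] [NP [Pron he]]]]]]] [VP [V visited] [NP [Pron he]]]]
[S [NP [NP [Pron he]] [RelC [Rel who] [VP [VP [V observed] [NP [Det the] [AP [Adj quiet] [AP [Adj curious]]] [N park]]] [PP [P under] [NP [Pron he]]]]]] [VP [V visited] [NP [Pron he]]]]
The difference turns on whether NP → NP PP is used at the relevant span, versus an alternative expansion of NP.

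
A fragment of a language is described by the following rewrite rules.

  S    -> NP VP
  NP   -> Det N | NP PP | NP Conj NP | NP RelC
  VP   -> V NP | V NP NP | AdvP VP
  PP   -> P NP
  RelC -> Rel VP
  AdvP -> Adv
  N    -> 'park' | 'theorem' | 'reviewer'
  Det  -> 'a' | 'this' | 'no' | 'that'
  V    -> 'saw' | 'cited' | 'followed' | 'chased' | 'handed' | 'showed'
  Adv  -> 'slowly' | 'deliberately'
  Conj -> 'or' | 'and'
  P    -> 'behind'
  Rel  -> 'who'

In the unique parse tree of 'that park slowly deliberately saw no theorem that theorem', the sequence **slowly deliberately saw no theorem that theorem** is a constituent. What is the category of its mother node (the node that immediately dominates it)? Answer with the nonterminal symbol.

S

[S [NP [Det that] [N park]] [VP [AdvP [Adv slowly]] [VP [AdvP [Adv deliberately]] [VP [V saw] [NP [Det no] [N theorem]] [NP [Det that] [N theorem]]]]]]
The span 'slowly deliberately saw no theorem that theorem' is the VP node built by VP → AdvP VP.
Its mother is the S built by S → NP VP.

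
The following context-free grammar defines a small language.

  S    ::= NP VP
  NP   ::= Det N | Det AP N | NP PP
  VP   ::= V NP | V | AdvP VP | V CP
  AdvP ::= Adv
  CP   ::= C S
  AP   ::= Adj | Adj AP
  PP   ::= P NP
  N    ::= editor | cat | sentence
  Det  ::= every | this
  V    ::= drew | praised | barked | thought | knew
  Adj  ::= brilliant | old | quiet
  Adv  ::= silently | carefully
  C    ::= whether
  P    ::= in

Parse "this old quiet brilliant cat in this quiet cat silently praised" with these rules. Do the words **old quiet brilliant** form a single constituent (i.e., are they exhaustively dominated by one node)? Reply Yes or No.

[S [NP [NP [Det this] [AP [Adj old] [AP [Adj quiet] [AP [Adj brilliant]]]] [N cat]] [PP [P in] [NP [Det this] [AP [Adj quiet]] [N cat]]]] [VP [AdvP [Adv silently]] [VP [V praised]]]]
The words 'old quiet brilliant' are exhaustively dominated by a single AP node (built by AP → Adj AP), so they form a constituent.

Yes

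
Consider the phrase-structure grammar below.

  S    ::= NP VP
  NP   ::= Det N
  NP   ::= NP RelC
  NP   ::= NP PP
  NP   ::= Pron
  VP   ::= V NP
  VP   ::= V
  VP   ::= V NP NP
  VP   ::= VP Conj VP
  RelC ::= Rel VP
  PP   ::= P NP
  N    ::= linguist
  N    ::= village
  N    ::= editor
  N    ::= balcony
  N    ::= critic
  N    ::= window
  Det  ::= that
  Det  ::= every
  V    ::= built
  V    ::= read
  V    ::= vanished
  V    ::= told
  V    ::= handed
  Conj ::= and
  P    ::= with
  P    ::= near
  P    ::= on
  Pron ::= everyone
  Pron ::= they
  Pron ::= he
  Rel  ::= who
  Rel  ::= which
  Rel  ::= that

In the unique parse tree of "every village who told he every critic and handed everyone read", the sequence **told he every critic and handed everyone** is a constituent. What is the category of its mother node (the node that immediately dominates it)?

[S [NP [NP [Det every] [N village]] [RelC [Rel who] [VP [VP [V told] [NP [Pron he]] [NP [Det every] [N critic]]] [Conj and] [VP [V handed] [NP [Pron everyone]]]]]] [VP [V read]]]
The span 'told he every critic and handed everyone' is the VP node built by VP → VP Conj VP.
Its mother is the RelC built by RelC → Rel VP.

RelC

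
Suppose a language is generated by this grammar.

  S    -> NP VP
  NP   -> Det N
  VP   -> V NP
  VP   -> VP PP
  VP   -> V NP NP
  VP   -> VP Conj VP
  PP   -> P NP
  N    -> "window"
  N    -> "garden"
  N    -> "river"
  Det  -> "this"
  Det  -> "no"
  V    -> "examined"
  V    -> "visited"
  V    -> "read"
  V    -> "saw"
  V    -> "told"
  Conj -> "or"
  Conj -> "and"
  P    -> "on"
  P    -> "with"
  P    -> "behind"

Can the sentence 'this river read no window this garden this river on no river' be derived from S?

Ungrammatical

For S → NP VP, the only prefix that parses as NP is 'this river', but the remainder 'read no window this garden this river on no river' is not a VP under these rules.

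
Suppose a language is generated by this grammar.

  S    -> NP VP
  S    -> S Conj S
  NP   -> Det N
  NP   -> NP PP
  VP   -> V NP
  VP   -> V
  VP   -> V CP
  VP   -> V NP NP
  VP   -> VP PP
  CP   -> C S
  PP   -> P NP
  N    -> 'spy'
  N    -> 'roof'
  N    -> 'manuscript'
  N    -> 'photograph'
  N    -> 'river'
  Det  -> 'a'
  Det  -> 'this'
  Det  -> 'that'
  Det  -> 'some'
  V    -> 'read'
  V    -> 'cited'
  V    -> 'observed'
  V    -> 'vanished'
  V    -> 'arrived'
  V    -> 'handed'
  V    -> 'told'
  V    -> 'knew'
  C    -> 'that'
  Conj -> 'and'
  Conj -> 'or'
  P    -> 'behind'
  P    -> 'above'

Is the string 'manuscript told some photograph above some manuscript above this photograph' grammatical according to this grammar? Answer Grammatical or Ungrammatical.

Ungrammatical

For S → NP VP, no prefix of the string parses as an NP. The alternative S rule S → S Conj S likewise has no satisfying split.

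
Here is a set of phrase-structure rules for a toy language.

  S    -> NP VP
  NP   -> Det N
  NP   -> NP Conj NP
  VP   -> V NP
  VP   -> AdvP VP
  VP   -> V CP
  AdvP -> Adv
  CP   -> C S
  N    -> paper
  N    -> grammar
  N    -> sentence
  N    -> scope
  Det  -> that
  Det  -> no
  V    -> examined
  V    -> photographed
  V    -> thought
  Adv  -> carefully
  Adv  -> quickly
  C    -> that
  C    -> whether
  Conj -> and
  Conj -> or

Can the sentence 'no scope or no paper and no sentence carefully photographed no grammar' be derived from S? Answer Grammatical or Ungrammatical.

[S [NP [NP [Det no] [N scope]] [Conj or] [NP [NP [Det no] [N paper]] [Conj and] [NP [Det no] [N sentence]]]] [VP [AdvP [Adv carefully]] [VP [V photographed] [NP [Det no] [N grammar]]]]]
Each bracket corresponds to one application of a listed rule, so the string is derivable from S.

Grammatical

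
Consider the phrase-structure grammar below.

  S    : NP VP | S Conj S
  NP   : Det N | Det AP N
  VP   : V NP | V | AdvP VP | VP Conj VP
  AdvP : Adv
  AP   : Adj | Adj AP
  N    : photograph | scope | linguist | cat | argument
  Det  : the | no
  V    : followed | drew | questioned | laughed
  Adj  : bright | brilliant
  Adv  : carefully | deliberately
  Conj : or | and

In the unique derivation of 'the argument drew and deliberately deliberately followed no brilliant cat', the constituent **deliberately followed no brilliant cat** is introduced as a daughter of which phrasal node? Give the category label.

[S [NP [Det the] [N argument]] [VP [VP [V drew]] [Conj and] [VP [AdvP [Adv deliberately]] [VP [AdvP [Adv deliberately]] [VP [V followed] [NP [Det no] [AP [Adj brilliant]] [N cat]]]]]]]
The span 'deliberately followed no brilliant cat' is the VP node built by VP → AdvP VP.
Its mother is the VP built by VP → AdvP VP.

VP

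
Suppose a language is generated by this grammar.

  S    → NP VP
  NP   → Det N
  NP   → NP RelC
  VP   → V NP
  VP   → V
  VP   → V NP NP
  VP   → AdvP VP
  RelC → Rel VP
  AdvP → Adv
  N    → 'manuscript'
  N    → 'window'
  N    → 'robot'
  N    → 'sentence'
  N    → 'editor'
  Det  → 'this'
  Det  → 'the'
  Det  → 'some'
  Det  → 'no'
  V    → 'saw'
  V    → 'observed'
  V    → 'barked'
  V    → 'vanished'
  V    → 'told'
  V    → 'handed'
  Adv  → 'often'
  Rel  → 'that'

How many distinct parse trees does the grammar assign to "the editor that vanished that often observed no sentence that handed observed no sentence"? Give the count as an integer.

The two bracketings:
[S [NP [NP [NP [Det the] [N editor]] [RelC [Rel that] [VP [V vanished]]]] [RelC [Rel that] [VP [AdvP [Adv often]] [VP [V observed] [NP [NP [Det no] [N sentence]] [RelC [Rel that] [VP [V handed]]]]]]]] [VP [V observed] [NP [Det no] [N sentence]]]]
[S [NP [NP [NP [NP [Det the] [N editor]] [RelC [Rel that] [VP [V vanished]]]] [RelC [Rel that] [VP [AdvP [Adv often]] [VP [V observed] [NP [Det no] [N sentence]]]]]] [RelC [Rel that] [VP [V handed]]]] [VP [V observed] [NP [Det no] [N sentence]]]]
The trees differ in how a recursive rule is bracketed over the same span.

2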